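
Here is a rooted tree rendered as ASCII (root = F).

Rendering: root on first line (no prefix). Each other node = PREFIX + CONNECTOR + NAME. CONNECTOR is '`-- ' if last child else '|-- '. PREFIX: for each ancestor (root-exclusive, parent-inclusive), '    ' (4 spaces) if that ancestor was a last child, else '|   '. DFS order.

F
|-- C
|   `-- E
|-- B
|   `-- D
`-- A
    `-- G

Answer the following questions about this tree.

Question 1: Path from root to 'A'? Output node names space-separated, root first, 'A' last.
Walk down from root: F -> A

Answer: F A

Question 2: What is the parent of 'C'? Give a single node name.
Answer: F

Derivation:
Scan adjacency: C appears as child of F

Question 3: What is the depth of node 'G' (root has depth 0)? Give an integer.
Answer: 2

Derivation:
Path from root to G: F -> A -> G
Depth = number of edges = 2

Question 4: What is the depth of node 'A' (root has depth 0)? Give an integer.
Answer: 1

Derivation:
Path from root to A: F -> A
Depth = number of edges = 1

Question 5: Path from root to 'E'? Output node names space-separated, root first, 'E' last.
Walk down from root: F -> C -> E

Answer: F C E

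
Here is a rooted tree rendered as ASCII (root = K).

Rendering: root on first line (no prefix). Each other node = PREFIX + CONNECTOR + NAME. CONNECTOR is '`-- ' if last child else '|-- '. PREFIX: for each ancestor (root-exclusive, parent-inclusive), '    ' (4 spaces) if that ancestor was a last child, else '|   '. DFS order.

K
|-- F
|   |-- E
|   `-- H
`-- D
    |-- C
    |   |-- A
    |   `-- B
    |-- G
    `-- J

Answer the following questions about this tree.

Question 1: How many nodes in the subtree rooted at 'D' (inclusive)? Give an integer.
Subtree rooted at D contains: A, B, C, D, G, J
Count = 6

Answer: 6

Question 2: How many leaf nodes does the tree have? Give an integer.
Answer: 6

Derivation:
Leaves (nodes with no children): A, B, E, G, H, J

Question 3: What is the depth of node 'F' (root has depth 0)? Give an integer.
Path from root to F: K -> F
Depth = number of edges = 1

Answer: 1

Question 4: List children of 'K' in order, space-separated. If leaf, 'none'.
Node K's children (from adjacency): F, D

Answer: F D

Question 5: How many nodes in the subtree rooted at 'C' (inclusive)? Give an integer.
Subtree rooted at C contains: A, B, C
Count = 3

Answer: 3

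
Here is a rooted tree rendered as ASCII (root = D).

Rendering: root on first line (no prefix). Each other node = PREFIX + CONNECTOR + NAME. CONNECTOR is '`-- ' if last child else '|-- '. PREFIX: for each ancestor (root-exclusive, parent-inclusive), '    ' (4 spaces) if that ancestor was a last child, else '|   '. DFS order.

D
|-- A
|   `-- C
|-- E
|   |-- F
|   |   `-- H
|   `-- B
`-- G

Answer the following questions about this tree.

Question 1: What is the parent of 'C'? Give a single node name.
Scan adjacency: C appears as child of A

Answer: A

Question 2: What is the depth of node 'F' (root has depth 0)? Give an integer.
Answer: 2

Derivation:
Path from root to F: D -> E -> F
Depth = number of edges = 2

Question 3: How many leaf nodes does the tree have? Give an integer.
Answer: 4

Derivation:
Leaves (nodes with no children): B, C, G, H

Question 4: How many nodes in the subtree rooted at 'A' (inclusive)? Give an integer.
Answer: 2

Derivation:
Subtree rooted at A contains: A, C
Count = 2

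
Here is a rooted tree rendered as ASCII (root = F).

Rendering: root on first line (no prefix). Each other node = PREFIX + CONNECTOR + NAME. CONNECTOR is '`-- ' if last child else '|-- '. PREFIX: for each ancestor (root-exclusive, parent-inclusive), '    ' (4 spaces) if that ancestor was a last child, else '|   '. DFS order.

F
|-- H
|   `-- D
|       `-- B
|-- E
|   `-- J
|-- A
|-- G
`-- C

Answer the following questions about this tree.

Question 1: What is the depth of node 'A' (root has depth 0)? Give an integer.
Path from root to A: F -> A
Depth = number of edges = 1

Answer: 1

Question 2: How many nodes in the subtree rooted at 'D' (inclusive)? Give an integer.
Subtree rooted at D contains: B, D
Count = 2

Answer: 2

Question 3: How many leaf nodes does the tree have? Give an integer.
Leaves (nodes with no children): A, B, C, G, J

Answer: 5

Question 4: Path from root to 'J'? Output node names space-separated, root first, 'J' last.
Answer: F E J

Derivation:
Walk down from root: F -> E -> J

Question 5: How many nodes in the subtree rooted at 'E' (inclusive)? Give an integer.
Answer: 2

Derivation:
Subtree rooted at E contains: E, J
Count = 2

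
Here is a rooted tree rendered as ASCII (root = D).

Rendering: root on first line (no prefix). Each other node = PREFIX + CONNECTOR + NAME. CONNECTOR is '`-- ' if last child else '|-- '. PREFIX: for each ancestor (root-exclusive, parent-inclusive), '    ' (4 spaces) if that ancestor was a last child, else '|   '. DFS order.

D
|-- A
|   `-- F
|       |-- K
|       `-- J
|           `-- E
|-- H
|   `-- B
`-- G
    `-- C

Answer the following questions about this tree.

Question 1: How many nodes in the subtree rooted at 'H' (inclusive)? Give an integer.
Subtree rooted at H contains: B, H
Count = 2

Answer: 2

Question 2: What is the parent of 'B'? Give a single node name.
Scan adjacency: B appears as child of H

Answer: H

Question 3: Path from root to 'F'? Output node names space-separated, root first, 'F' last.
Answer: D A F

Derivation:
Walk down from root: D -> A -> F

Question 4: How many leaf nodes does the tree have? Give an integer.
Answer: 4

Derivation:
Leaves (nodes with no children): B, C, E, K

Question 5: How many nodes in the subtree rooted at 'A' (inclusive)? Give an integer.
Subtree rooted at A contains: A, E, F, J, K
Count = 5

Answer: 5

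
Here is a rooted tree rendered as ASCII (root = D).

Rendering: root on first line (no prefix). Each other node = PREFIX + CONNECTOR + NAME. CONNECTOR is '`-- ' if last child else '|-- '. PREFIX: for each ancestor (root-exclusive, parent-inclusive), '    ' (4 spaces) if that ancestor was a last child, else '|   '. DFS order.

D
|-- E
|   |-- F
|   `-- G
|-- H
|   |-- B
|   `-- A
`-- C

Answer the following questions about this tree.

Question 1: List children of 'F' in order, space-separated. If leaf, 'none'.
Answer: none

Derivation:
Node F's children (from adjacency): (leaf)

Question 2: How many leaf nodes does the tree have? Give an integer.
Leaves (nodes with no children): A, B, C, F, G

Answer: 5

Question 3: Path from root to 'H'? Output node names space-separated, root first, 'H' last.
Walk down from root: D -> H

Answer: D H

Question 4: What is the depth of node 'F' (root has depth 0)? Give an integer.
Answer: 2

Derivation:
Path from root to F: D -> E -> F
Depth = number of edges = 2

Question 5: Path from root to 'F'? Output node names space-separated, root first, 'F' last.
Answer: D E F

Derivation:
Walk down from root: D -> E -> F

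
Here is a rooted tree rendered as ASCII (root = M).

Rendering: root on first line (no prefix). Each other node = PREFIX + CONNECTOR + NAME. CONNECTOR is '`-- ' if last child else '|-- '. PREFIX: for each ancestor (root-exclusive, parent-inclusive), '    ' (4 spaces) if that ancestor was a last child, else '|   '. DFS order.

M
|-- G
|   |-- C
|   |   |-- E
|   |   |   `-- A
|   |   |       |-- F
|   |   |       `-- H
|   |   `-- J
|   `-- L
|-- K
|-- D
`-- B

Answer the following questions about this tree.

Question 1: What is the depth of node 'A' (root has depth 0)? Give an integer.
Path from root to A: M -> G -> C -> E -> A
Depth = number of edges = 4

Answer: 4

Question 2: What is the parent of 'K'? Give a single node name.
Answer: M

Derivation:
Scan adjacency: K appears as child of M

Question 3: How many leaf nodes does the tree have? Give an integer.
Answer: 7

Derivation:
Leaves (nodes with no children): B, D, F, H, J, K, L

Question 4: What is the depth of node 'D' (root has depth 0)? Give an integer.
Path from root to D: M -> D
Depth = number of edges = 1

Answer: 1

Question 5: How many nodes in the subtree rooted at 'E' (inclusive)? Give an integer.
Answer: 4

Derivation:
Subtree rooted at E contains: A, E, F, H
Count = 4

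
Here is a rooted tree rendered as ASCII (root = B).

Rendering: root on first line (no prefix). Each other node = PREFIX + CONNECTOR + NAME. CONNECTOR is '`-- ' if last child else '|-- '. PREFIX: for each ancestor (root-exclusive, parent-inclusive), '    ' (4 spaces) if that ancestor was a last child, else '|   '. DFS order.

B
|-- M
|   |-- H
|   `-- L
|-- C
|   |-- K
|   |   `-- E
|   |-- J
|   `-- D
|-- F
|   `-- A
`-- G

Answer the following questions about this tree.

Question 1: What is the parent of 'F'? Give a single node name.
Scan adjacency: F appears as child of B

Answer: B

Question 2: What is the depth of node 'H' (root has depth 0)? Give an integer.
Answer: 2

Derivation:
Path from root to H: B -> M -> H
Depth = number of edges = 2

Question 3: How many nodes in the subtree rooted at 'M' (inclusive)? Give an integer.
Subtree rooted at M contains: H, L, M
Count = 3

Answer: 3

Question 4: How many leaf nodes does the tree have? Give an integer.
Answer: 7

Derivation:
Leaves (nodes with no children): A, D, E, G, H, J, L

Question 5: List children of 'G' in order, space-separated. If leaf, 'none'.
Answer: none

Derivation:
Node G's children (from adjacency): (leaf)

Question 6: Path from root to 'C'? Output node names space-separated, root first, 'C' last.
Walk down from root: B -> C

Answer: B C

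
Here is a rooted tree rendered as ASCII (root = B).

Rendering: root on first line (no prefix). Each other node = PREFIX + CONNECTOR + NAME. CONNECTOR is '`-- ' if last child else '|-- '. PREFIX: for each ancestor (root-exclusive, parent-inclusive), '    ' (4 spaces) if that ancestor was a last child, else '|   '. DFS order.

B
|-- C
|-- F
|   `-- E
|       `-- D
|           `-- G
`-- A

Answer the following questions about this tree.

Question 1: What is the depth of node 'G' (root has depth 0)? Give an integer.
Path from root to G: B -> F -> E -> D -> G
Depth = number of edges = 4

Answer: 4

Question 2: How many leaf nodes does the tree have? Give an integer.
Answer: 3

Derivation:
Leaves (nodes with no children): A, C, G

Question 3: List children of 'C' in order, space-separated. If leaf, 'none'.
Answer: none

Derivation:
Node C's children (from adjacency): (leaf)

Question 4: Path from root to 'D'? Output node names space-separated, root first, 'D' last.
Answer: B F E D

Derivation:
Walk down from root: B -> F -> E -> D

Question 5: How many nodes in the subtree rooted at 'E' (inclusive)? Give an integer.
Subtree rooted at E contains: D, E, G
Count = 3

Answer: 3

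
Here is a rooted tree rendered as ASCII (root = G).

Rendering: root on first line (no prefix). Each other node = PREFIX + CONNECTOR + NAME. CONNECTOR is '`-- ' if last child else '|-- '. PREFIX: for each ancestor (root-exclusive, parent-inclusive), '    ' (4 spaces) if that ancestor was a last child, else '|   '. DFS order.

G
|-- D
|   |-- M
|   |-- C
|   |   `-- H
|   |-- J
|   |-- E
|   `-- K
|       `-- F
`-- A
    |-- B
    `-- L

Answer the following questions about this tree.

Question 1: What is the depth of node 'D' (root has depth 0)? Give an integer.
Answer: 1

Derivation:
Path from root to D: G -> D
Depth = number of edges = 1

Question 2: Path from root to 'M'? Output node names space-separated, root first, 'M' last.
Answer: G D M

Derivation:
Walk down from root: G -> D -> M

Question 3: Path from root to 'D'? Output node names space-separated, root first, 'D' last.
Answer: G D

Derivation:
Walk down from root: G -> D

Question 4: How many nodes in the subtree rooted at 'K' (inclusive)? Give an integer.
Answer: 2

Derivation:
Subtree rooted at K contains: F, K
Count = 2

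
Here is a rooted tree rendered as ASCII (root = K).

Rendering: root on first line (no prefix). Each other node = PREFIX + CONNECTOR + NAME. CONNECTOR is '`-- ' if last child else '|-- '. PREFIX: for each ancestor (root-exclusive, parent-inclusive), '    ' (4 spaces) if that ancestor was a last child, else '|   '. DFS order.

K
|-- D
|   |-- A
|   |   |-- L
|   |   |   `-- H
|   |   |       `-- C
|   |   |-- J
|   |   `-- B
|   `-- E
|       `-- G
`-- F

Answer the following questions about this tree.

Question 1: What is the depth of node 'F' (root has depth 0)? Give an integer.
Answer: 1

Derivation:
Path from root to F: K -> F
Depth = number of edges = 1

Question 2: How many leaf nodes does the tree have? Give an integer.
Answer: 5

Derivation:
Leaves (nodes with no children): B, C, F, G, J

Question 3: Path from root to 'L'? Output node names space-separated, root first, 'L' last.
Walk down from root: K -> D -> A -> L

Answer: K D A L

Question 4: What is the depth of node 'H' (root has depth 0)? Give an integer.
Path from root to H: K -> D -> A -> L -> H
Depth = number of edges = 4

Answer: 4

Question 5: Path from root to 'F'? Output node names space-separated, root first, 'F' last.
Walk down from root: K -> F

Answer: K F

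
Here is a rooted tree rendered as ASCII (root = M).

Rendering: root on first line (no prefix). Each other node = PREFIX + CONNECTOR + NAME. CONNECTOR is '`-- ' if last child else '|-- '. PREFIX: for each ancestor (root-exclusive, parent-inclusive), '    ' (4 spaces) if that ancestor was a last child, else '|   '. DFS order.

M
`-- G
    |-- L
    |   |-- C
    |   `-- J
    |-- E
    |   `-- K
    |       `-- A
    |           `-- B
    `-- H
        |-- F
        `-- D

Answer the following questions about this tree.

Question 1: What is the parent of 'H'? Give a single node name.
Scan adjacency: H appears as child of G

Answer: G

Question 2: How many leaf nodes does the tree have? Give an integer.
Answer: 5

Derivation:
Leaves (nodes with no children): B, C, D, F, J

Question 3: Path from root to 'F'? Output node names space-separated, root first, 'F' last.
Walk down from root: M -> G -> H -> F

Answer: M G H F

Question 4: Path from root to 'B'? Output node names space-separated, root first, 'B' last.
Answer: M G E K A B

Derivation:
Walk down from root: M -> G -> E -> K -> A -> B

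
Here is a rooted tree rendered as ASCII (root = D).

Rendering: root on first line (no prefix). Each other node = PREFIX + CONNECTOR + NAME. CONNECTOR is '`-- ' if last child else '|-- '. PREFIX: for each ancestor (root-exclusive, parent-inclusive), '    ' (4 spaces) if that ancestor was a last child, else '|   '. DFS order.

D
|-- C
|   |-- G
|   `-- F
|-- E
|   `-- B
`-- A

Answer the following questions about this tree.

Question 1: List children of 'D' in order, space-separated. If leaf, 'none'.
Node D's children (from adjacency): C, E, A

Answer: C E A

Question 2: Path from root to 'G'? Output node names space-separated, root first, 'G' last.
Walk down from root: D -> C -> G

Answer: D C G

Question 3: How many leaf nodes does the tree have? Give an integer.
Answer: 4

Derivation:
Leaves (nodes with no children): A, B, F, G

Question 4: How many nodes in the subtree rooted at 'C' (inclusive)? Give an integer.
Subtree rooted at C contains: C, F, G
Count = 3

Answer: 3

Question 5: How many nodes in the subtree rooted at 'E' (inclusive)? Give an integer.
Answer: 2

Derivation:
Subtree rooted at E contains: B, E
Count = 2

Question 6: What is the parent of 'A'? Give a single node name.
Scan adjacency: A appears as child of D

Answer: D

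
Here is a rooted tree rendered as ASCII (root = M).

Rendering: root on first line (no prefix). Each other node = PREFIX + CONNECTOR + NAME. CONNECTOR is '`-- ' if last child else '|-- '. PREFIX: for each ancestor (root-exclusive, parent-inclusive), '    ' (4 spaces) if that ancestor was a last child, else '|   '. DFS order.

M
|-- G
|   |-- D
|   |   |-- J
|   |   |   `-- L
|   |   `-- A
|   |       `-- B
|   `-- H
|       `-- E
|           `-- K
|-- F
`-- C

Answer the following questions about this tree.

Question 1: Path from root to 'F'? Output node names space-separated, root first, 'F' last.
Answer: M F

Derivation:
Walk down from root: M -> F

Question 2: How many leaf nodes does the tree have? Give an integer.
Answer: 5

Derivation:
Leaves (nodes with no children): B, C, F, K, L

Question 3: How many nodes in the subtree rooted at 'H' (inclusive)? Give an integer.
Answer: 3

Derivation:
Subtree rooted at H contains: E, H, K
Count = 3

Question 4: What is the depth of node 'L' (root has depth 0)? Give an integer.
Answer: 4

Derivation:
Path from root to L: M -> G -> D -> J -> L
Depth = number of edges = 4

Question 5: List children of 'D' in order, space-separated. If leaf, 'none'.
Answer: J A

Derivation:
Node D's children (from adjacency): J, A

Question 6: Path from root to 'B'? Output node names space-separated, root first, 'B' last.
Walk down from root: M -> G -> D -> A -> B

Answer: M G D A B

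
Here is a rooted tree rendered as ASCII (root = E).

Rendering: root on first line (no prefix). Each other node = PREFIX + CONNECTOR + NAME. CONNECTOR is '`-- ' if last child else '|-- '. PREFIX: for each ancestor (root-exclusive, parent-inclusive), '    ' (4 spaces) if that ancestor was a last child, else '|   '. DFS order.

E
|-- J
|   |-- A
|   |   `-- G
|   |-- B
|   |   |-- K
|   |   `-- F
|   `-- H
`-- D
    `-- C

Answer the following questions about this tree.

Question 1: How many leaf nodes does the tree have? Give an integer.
Answer: 5

Derivation:
Leaves (nodes with no children): C, F, G, H, K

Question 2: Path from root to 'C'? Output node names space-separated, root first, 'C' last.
Walk down from root: E -> D -> C

Answer: E D C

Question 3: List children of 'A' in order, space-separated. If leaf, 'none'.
Node A's children (from adjacency): G

Answer: G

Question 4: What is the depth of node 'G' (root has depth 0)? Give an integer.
Answer: 3

Derivation:
Path from root to G: E -> J -> A -> G
Depth = number of edges = 3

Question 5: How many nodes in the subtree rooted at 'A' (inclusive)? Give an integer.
Answer: 2

Derivation:
Subtree rooted at A contains: A, G
Count = 2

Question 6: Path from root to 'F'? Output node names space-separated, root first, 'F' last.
Answer: E J B F

Derivation:
Walk down from root: E -> J -> B -> F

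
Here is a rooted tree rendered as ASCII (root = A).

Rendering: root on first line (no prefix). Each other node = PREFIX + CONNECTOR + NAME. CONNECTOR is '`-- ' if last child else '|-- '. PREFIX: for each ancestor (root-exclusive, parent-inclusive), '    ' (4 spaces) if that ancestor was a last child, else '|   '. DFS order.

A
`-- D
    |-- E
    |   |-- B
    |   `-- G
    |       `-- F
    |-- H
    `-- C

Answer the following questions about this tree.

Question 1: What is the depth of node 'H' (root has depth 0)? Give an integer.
Path from root to H: A -> D -> H
Depth = number of edges = 2

Answer: 2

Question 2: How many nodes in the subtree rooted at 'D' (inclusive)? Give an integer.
Answer: 7

Derivation:
Subtree rooted at D contains: B, C, D, E, F, G, H
Count = 7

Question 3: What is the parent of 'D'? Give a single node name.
Answer: A

Derivation:
Scan adjacency: D appears as child of A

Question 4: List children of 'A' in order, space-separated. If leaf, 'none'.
Node A's children (from adjacency): D

Answer: D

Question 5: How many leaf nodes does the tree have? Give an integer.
Answer: 4

Derivation:
Leaves (nodes with no children): B, C, F, H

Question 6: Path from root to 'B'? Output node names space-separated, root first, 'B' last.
Answer: A D E B

Derivation:
Walk down from root: A -> D -> E -> B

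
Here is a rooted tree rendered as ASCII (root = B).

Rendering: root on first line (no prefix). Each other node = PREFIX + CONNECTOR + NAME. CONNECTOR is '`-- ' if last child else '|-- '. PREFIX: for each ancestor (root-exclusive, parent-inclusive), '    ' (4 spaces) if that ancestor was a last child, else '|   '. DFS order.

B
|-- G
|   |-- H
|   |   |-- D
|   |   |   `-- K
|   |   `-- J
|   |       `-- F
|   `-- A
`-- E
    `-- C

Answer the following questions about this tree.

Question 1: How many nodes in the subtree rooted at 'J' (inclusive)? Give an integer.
Answer: 2

Derivation:
Subtree rooted at J contains: F, J
Count = 2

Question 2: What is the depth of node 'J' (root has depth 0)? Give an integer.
Path from root to J: B -> G -> H -> J
Depth = number of edges = 3

Answer: 3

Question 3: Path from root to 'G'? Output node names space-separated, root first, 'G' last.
Walk down from root: B -> G

Answer: B G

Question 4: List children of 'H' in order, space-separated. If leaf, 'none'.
Node H's children (from adjacency): D, J

Answer: D J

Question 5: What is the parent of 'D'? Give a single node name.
Answer: H

Derivation:
Scan adjacency: D appears as child of H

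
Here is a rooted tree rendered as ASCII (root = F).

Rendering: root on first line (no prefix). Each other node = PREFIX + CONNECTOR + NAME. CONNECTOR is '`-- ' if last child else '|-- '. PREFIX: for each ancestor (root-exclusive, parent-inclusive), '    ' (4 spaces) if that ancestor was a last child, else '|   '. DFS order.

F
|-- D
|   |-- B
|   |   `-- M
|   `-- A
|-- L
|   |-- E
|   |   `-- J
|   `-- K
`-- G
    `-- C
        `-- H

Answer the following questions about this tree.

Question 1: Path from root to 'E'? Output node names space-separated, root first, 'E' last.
Walk down from root: F -> L -> E

Answer: F L E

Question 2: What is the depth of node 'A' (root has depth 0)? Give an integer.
Answer: 2

Derivation:
Path from root to A: F -> D -> A
Depth = number of edges = 2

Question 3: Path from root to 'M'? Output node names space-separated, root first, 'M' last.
Answer: F D B M

Derivation:
Walk down from root: F -> D -> B -> M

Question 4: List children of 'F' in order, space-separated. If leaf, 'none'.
Node F's children (from adjacency): D, L, G

Answer: D L G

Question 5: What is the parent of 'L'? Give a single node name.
Answer: F

Derivation:
Scan adjacency: L appears as child of F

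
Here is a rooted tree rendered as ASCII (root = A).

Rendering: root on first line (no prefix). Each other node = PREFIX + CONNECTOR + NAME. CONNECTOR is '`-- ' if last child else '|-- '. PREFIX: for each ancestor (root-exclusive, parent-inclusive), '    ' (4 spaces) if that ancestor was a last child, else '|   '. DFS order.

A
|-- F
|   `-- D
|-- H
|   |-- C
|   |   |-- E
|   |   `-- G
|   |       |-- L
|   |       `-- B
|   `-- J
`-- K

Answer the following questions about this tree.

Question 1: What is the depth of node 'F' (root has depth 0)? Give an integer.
Path from root to F: A -> F
Depth = number of edges = 1

Answer: 1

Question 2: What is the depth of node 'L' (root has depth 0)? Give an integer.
Answer: 4

Derivation:
Path from root to L: A -> H -> C -> G -> L
Depth = number of edges = 4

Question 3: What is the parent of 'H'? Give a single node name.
Scan adjacency: H appears as child of A

Answer: A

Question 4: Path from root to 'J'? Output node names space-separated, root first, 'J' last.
Answer: A H J

Derivation:
Walk down from root: A -> H -> J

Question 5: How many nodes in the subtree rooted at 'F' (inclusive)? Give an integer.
Subtree rooted at F contains: D, F
Count = 2

Answer: 2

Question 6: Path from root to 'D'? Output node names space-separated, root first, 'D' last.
Walk down from root: A -> F -> D

Answer: A F D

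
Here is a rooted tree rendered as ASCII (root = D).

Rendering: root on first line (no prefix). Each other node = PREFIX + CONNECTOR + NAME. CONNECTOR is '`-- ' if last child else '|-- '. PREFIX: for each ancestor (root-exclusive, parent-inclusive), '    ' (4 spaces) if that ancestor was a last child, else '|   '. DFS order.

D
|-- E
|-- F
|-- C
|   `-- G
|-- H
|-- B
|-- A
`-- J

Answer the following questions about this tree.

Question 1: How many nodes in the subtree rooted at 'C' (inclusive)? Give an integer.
Answer: 2

Derivation:
Subtree rooted at C contains: C, G
Count = 2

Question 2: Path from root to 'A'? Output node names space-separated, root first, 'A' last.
Walk down from root: D -> A

Answer: D A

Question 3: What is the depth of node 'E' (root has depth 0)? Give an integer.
Answer: 1

Derivation:
Path from root to E: D -> E
Depth = number of edges = 1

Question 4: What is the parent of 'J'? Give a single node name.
Answer: D

Derivation:
Scan adjacency: J appears as child of D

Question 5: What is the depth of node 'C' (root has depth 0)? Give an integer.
Path from root to C: D -> C
Depth = number of edges = 1

Answer: 1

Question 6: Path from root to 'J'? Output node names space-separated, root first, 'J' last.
Answer: D J

Derivation:
Walk down from root: D -> J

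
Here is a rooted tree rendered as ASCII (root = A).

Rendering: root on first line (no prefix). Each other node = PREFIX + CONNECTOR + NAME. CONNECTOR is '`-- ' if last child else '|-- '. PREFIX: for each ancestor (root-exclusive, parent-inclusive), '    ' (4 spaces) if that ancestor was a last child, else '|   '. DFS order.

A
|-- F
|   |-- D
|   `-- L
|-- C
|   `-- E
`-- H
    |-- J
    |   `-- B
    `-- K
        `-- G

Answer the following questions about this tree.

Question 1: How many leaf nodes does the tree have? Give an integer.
Leaves (nodes with no children): B, D, E, G, L

Answer: 5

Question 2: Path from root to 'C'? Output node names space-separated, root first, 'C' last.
Answer: A C

Derivation:
Walk down from root: A -> C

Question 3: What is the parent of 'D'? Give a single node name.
Scan adjacency: D appears as child of F

Answer: F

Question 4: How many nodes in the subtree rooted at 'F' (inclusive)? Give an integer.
Answer: 3

Derivation:
Subtree rooted at F contains: D, F, L
Count = 3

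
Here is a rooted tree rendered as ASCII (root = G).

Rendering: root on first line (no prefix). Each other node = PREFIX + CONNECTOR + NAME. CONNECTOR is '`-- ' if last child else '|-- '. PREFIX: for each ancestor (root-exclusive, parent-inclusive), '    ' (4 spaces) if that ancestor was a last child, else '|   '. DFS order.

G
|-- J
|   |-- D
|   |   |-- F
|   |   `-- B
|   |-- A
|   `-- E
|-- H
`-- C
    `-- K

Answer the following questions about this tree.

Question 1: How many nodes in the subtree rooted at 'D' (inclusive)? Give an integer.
Subtree rooted at D contains: B, D, F
Count = 3

Answer: 3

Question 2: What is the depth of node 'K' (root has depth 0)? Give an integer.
Answer: 2

Derivation:
Path from root to K: G -> C -> K
Depth = number of edges = 2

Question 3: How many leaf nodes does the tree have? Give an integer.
Answer: 6

Derivation:
Leaves (nodes with no children): A, B, E, F, H, K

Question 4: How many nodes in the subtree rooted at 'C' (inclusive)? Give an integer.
Answer: 2

Derivation:
Subtree rooted at C contains: C, K
Count = 2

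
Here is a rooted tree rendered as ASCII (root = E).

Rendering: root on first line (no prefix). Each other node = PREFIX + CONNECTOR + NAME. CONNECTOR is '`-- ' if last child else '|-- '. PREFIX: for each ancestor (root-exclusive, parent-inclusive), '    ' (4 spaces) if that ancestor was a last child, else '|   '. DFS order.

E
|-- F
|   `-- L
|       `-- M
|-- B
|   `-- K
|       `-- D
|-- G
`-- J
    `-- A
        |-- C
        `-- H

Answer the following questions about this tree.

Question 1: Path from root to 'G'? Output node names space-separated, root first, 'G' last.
Walk down from root: E -> G

Answer: E G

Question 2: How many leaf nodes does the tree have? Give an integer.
Leaves (nodes with no children): C, D, G, H, M

Answer: 5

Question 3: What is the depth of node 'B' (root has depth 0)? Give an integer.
Answer: 1

Derivation:
Path from root to B: E -> B
Depth = number of edges = 1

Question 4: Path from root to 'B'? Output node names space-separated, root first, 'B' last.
Walk down from root: E -> B

Answer: E B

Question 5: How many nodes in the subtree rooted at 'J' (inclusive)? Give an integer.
Answer: 4

Derivation:
Subtree rooted at J contains: A, C, H, J
Count = 4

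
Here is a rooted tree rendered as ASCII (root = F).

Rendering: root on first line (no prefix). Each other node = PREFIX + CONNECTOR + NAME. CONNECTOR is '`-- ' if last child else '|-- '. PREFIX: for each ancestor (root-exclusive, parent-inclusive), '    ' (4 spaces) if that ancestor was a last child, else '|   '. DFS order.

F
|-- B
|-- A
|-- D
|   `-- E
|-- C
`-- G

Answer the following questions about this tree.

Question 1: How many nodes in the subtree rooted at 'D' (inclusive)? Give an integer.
Answer: 2

Derivation:
Subtree rooted at D contains: D, E
Count = 2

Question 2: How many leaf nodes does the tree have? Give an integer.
Leaves (nodes with no children): A, B, C, E, G

Answer: 5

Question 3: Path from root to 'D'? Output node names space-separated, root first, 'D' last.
Answer: F D

Derivation:
Walk down from root: F -> D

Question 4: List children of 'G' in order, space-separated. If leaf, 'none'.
Answer: none

Derivation:
Node G's children (from adjacency): (leaf)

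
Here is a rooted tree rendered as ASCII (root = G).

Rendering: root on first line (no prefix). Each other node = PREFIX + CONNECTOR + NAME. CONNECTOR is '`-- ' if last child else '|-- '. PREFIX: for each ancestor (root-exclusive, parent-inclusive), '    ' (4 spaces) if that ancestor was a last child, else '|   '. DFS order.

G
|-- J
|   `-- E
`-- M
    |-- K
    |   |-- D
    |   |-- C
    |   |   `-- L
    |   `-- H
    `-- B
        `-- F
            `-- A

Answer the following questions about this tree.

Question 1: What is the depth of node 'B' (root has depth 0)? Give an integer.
Answer: 2

Derivation:
Path from root to B: G -> M -> B
Depth = number of edges = 2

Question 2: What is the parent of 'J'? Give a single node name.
Scan adjacency: J appears as child of G

Answer: G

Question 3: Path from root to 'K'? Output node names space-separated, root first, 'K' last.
Walk down from root: G -> M -> K

Answer: G M K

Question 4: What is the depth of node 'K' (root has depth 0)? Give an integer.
Path from root to K: G -> M -> K
Depth = number of edges = 2

Answer: 2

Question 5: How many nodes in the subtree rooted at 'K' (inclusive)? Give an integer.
Answer: 5

Derivation:
Subtree rooted at K contains: C, D, H, K, L
Count = 5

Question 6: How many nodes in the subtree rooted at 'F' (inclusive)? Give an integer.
Subtree rooted at F contains: A, F
Count = 2

Answer: 2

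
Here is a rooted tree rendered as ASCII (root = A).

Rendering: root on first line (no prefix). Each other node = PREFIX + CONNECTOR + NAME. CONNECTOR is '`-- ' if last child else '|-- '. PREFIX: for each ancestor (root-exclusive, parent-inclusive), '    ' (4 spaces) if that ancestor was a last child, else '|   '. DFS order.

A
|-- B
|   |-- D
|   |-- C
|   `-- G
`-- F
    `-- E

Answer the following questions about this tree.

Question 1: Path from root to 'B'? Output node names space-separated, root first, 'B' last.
Walk down from root: A -> B

Answer: A B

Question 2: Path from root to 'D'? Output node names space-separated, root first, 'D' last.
Walk down from root: A -> B -> D

Answer: A B D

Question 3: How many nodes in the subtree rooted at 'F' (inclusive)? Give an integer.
Subtree rooted at F contains: E, F
Count = 2

Answer: 2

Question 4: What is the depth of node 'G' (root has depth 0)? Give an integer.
Answer: 2

Derivation:
Path from root to G: A -> B -> G
Depth = number of edges = 2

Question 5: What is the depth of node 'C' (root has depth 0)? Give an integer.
Path from root to C: A -> B -> C
Depth = number of edges = 2

Answer: 2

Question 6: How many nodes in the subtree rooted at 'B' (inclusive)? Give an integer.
Answer: 4

Derivation:
Subtree rooted at B contains: B, C, D, G
Count = 4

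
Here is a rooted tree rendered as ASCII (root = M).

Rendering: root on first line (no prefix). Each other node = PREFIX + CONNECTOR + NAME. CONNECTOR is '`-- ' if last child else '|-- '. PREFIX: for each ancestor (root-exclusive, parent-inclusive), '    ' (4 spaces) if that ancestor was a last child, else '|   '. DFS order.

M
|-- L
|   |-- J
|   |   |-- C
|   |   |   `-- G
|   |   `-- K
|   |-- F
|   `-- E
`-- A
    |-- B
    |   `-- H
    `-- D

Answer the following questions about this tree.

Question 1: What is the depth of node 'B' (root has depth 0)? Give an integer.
Path from root to B: M -> A -> B
Depth = number of edges = 2

Answer: 2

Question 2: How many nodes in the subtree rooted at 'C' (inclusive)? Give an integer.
Answer: 2

Derivation:
Subtree rooted at C contains: C, G
Count = 2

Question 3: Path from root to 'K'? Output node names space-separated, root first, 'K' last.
Walk down from root: M -> L -> J -> K

Answer: M L J K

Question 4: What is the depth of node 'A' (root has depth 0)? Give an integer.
Path from root to A: M -> A
Depth = number of edges = 1

Answer: 1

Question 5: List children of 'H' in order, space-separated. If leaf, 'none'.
Answer: none

Derivation:
Node H's children (from adjacency): (leaf)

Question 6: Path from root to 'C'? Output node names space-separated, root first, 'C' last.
Answer: M L J C

Derivation:
Walk down from root: M -> L -> J -> C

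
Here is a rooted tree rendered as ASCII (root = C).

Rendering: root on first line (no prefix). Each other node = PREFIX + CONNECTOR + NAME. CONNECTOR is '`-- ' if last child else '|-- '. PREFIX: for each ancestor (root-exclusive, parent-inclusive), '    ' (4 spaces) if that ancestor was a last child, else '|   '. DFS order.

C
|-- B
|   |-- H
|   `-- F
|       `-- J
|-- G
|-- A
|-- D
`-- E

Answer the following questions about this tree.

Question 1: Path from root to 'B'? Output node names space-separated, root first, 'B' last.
Answer: C B

Derivation:
Walk down from root: C -> B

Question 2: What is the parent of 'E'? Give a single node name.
Scan adjacency: E appears as child of C

Answer: C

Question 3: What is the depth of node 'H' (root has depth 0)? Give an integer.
Answer: 2

Derivation:
Path from root to H: C -> B -> H
Depth = number of edges = 2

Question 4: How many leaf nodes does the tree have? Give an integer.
Leaves (nodes with no children): A, D, E, G, H, J

Answer: 6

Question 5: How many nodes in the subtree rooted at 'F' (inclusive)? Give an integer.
Answer: 2

Derivation:
Subtree rooted at F contains: F, J
Count = 2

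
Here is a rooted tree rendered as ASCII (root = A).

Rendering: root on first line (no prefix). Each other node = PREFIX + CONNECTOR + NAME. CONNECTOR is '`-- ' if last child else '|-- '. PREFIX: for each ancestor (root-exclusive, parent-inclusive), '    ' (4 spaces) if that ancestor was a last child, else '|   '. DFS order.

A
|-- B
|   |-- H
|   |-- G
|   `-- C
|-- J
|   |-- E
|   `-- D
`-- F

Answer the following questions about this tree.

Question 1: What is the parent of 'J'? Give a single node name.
Answer: A

Derivation:
Scan adjacency: J appears as child of A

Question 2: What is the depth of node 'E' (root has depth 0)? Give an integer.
Path from root to E: A -> J -> E
Depth = number of edges = 2

Answer: 2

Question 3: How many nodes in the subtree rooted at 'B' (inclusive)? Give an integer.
Subtree rooted at B contains: B, C, G, H
Count = 4

Answer: 4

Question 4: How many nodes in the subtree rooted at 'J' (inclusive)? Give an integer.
Answer: 3

Derivation:
Subtree rooted at J contains: D, E, J
Count = 3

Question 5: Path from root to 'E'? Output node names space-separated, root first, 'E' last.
Answer: A J E

Derivation:
Walk down from root: A -> J -> E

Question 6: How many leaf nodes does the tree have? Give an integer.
Leaves (nodes with no children): C, D, E, F, G, H

Answer: 6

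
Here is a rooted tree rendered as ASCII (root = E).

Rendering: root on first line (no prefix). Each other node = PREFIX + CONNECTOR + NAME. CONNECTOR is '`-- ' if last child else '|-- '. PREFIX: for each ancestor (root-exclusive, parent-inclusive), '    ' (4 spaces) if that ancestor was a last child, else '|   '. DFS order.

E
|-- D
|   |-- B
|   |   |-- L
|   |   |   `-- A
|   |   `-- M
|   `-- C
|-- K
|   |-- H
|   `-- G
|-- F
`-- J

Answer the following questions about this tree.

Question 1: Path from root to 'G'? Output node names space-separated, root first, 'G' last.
Walk down from root: E -> K -> G

Answer: E K G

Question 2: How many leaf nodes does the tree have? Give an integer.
Leaves (nodes with no children): A, C, F, G, H, J, M

Answer: 7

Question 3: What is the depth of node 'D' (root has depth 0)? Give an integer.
Path from root to D: E -> D
Depth = number of edges = 1

Answer: 1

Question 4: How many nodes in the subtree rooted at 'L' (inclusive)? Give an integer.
Answer: 2

Derivation:
Subtree rooted at L contains: A, L
Count = 2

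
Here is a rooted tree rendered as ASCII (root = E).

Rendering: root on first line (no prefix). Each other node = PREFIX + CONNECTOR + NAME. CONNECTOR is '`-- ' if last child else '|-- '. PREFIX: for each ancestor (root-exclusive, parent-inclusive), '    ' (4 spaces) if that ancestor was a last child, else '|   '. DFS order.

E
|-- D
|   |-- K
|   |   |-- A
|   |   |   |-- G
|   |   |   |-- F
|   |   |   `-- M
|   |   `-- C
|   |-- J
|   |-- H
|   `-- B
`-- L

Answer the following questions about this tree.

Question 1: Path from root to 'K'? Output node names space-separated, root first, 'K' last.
Walk down from root: E -> D -> K

Answer: E D K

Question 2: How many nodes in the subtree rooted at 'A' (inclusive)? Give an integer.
Answer: 4

Derivation:
Subtree rooted at A contains: A, F, G, M
Count = 4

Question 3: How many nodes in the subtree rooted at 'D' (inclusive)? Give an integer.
Subtree rooted at D contains: A, B, C, D, F, G, H, J, K, M
Count = 10

Answer: 10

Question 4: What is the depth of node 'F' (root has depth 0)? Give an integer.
Path from root to F: E -> D -> K -> A -> F
Depth = number of edges = 4

Answer: 4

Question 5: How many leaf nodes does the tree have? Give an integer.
Leaves (nodes with no children): B, C, F, G, H, J, L, M

Answer: 8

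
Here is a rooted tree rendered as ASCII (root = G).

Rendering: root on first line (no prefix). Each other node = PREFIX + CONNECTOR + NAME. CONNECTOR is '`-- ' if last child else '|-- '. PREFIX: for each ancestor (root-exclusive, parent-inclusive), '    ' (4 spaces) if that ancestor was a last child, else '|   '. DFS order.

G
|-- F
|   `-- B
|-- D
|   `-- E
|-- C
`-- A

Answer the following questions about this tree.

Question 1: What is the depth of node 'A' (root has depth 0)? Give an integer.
Path from root to A: G -> A
Depth = number of edges = 1

Answer: 1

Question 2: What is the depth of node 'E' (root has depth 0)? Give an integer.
Answer: 2

Derivation:
Path from root to E: G -> D -> E
Depth = number of edges = 2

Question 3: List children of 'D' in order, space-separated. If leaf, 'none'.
Answer: E

Derivation:
Node D's children (from adjacency): E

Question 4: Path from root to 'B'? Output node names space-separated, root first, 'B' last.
Answer: G F B

Derivation:
Walk down from root: G -> F -> B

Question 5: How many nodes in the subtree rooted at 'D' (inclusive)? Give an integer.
Subtree rooted at D contains: D, E
Count = 2

Answer: 2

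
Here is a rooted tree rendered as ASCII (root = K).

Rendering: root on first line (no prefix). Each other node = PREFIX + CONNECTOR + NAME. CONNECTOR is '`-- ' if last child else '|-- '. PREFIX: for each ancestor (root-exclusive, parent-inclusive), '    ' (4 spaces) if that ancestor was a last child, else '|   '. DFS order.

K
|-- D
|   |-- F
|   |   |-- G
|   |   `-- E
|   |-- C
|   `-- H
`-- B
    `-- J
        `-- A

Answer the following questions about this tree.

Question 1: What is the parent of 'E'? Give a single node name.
Scan adjacency: E appears as child of F

Answer: F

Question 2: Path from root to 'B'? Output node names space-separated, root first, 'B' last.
Answer: K B

Derivation:
Walk down from root: K -> B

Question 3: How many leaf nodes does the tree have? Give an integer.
Leaves (nodes with no children): A, C, E, G, H

Answer: 5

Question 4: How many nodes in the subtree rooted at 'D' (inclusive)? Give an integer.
Answer: 6

Derivation:
Subtree rooted at D contains: C, D, E, F, G, H
Count = 6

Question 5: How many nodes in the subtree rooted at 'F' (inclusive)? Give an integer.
Answer: 3

Derivation:
Subtree rooted at F contains: E, F, G
Count = 3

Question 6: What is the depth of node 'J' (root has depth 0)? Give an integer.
Answer: 2

Derivation:
Path from root to J: K -> B -> J
Depth = number of edges = 2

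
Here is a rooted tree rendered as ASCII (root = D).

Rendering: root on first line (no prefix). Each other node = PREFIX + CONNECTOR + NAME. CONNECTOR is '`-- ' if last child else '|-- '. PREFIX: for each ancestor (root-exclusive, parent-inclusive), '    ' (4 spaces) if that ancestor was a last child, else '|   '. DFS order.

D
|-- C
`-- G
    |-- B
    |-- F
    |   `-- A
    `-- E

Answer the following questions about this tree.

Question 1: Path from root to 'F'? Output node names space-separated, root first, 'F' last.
Walk down from root: D -> G -> F

Answer: D G F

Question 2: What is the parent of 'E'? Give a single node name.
Answer: G

Derivation:
Scan adjacency: E appears as child of G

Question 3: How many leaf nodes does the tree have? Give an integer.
Leaves (nodes with no children): A, B, C, E

Answer: 4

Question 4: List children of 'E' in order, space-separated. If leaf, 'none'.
Answer: none

Derivation:
Node E's children (from adjacency): (leaf)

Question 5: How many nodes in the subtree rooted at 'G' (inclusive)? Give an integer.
Subtree rooted at G contains: A, B, E, F, G
Count = 5

Answer: 5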